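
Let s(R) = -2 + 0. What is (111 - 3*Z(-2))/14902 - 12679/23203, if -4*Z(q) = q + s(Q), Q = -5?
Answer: -93218267/172885553 ≈ -0.53919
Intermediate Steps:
s(R) = -2
Z(q) = ½ - q/4 (Z(q) = -(q - 2)/4 = -(-2 + q)/4 = ½ - q/4)
(111 - 3*Z(-2))/14902 - 12679/23203 = (111 - 3*(½ - ¼*(-2)))/14902 - 12679/23203 = (111 - 3*(½ + ½))*(1/14902) - 12679*1/23203 = (111 - 3*1)*(1/14902) - 12679/23203 = (111 - 3)*(1/14902) - 12679/23203 = 108*(1/14902) - 12679/23203 = 54/7451 - 12679/23203 = -93218267/172885553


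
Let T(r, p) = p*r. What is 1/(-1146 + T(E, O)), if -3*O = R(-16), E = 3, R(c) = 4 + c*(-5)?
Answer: -1/1230 ≈ -0.00081301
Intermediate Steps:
R(c) = 4 - 5*c
O = -28 (O = -(4 - 5*(-16))/3 = -(4 + 80)/3 = -⅓*84 = -28)
1/(-1146 + T(E, O)) = 1/(-1146 - 28*3) = 1/(-1146 - 84) = 1/(-1230) = -1/1230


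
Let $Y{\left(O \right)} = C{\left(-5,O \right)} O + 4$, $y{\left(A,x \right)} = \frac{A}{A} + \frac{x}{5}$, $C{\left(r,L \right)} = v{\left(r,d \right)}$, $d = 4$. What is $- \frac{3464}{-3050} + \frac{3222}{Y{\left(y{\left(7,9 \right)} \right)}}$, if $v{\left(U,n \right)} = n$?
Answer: $\frac{12349691}{57950} \approx 213.11$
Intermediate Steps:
$C{\left(r,L \right)} = 4$
$y{\left(A,x \right)} = 1 + \frac{x}{5}$ ($y{\left(A,x \right)} = 1 + x \frac{1}{5} = 1 + \frac{x}{5}$)
$Y{\left(O \right)} = 4 + 4 O$ ($Y{\left(O \right)} = 4 O + 4 = 4 + 4 O$)
$- \frac{3464}{-3050} + \frac{3222}{Y{\left(y{\left(7,9 \right)} \right)}} = - \frac{3464}{-3050} + \frac{3222}{4 + 4 \left(1 + \frac{1}{5} \cdot 9\right)} = \left(-3464\right) \left(- \frac{1}{3050}\right) + \frac{3222}{4 + 4 \left(1 + \frac{9}{5}\right)} = \frac{1732}{1525} + \frac{3222}{4 + 4 \cdot \frac{14}{5}} = \frac{1732}{1525} + \frac{3222}{4 + \frac{56}{5}} = \frac{1732}{1525} + \frac{3222}{\frac{76}{5}} = \frac{1732}{1525} + 3222 \cdot \frac{5}{76} = \frac{1732}{1525} + \frac{8055}{38} = \frac{12349691}{57950}$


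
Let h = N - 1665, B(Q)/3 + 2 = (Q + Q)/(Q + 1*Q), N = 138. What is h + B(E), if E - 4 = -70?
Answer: -1530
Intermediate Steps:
E = -66 (E = 4 - 70 = -66)
B(Q) = -3 (B(Q) = -6 + 3*((Q + Q)/(Q + 1*Q)) = -6 + 3*((2*Q)/(Q + Q)) = -6 + 3*((2*Q)/((2*Q))) = -6 + 3*((2*Q)*(1/(2*Q))) = -6 + 3*1 = -6 + 3 = -3)
h = -1527 (h = 138 - 1665 = -1527)
h + B(E) = -1527 - 3 = -1530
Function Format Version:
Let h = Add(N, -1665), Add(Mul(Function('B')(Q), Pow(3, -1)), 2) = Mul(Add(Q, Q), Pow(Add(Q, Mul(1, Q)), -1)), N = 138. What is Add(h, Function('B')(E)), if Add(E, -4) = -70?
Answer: -1530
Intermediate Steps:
E = -66 (E = Add(4, -70) = -66)
Function('B')(Q) = -3 (Function('B')(Q) = Add(-6, Mul(3, Mul(Add(Q, Q), Pow(Add(Q, Mul(1, Q)), -1)))) = Add(-6, Mul(3, Mul(Mul(2, Q), Pow(Add(Q, Q), -1)))) = Add(-6, Mul(3, Mul(Mul(2, Q), Pow(Mul(2, Q), -1)))) = Add(-6, Mul(3, Mul(Mul(2, Q), Mul(Rational(1, 2), Pow(Q, -1))))) = Add(-6, Mul(3, 1)) = Add(-6, 3) = -3)
h = -1527 (h = Add(138, -1665) = -1527)
Add(h, Function('B')(E)) = Add(-1527, -3) = -1530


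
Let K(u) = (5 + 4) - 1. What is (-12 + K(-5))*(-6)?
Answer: 24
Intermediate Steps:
K(u) = 8 (K(u) = 9 - 1 = 8)
(-12 + K(-5))*(-6) = (-12 + 8)*(-6) = -4*(-6) = 24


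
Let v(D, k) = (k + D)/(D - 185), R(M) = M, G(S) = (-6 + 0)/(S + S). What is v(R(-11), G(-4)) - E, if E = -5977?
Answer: 4686009/784 ≈ 5977.1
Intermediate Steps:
G(S) = -3/S (G(S) = -6*1/(2*S) = -3/S)
v(D, k) = (D + k)/(-185 + D)
v(R(-11), G(-4)) - E = (-11 - 3/(-4))/(-185 - 11) - 1*(-5977) = (-11 - 3*(-1/4))/(-196) + 5977 = -(-11 + 3/4)/196 + 5977 = -1/196*(-41/4) + 5977 = 41/784 + 5977 = 4686009/784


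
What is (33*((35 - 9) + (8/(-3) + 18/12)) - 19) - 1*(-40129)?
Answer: 81859/2 ≈ 40930.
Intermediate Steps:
(33*((35 - 9) + (8/(-3) + 18/12)) - 19) - 1*(-40129) = (33*(26 + (8*(-1/3) + 18*(1/12))) - 19) + 40129 = (33*(26 + (-8/3 + 3/2)) - 19) + 40129 = (33*(26 - 7/6) - 19) + 40129 = (33*(149/6) - 19) + 40129 = (1639/2 - 19) + 40129 = 1601/2 + 40129 = 81859/2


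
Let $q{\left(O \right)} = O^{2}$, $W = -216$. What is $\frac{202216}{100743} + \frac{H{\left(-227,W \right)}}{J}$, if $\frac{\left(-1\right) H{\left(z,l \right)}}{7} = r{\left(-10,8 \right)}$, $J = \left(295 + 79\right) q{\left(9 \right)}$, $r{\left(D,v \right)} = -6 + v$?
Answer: $\frac{1020753517}{508651407} \approx 2.0068$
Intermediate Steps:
$J = 30294$ ($J = \left(295 + 79\right) 9^{2} = 374 \cdot 81 = 30294$)
$H{\left(z,l \right)} = -14$ ($H{\left(z,l \right)} = - 7 \left(-6 + 8\right) = \left(-7\right) 2 = -14$)
$\frac{202216}{100743} + \frac{H{\left(-227,W \right)}}{J} = \frac{202216}{100743} - \frac{14}{30294} = 202216 \cdot \frac{1}{100743} - \frac{7}{15147} = \frac{202216}{100743} - \frac{7}{15147} = \frac{1020753517}{508651407}$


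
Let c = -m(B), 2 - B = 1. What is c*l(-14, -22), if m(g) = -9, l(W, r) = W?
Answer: -126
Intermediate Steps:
B = 1 (B = 2 - 1*1 = 2 - 1 = 1)
c = 9 (c = -1*(-9) = 9)
c*l(-14, -22) = 9*(-14) = -126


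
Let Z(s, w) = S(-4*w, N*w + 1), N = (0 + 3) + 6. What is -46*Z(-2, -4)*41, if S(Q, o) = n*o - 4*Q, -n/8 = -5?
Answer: 2761104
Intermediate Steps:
n = 40 (n = -8*(-5) = 40)
N = 9 (N = 3 + 6 = 9)
S(Q, o) = -4*Q + 40*o (S(Q, o) = 40*o - 4*Q = -4*Q + 40*o)
Z(s, w) = 40 + 376*w (Z(s, w) = -(-16)*w + 40*(9*w + 1) = 16*w + 40*(1 + 9*w) = 16*w + (40 + 360*w) = 40 + 376*w)
-46*Z(-2, -4)*41 = -46*(40 + 376*(-4))*41 = -46*(40 - 1504)*41 = -46*(-1464)*41 = 67344*41 = 2761104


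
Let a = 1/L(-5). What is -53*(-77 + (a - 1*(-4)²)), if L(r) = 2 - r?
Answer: 34450/7 ≈ 4921.4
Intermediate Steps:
a = ⅐ (a = 1/(2 - 1*(-5)) = 1/(2 + 5) = 1/7 = ⅐ ≈ 0.14286)
-53*(-77 + (a - 1*(-4)²)) = -53*(-77 + (⅐ - 1*(-4)²)) = -53*(-77 + (⅐ - 1*16)) = -53*(-77 + (⅐ - 16)) = -53*(-77 - 111/7) = -53*(-650/7) = 34450/7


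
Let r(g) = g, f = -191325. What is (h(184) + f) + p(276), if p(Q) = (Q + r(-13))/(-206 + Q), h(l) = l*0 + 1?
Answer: -13392417/70 ≈ -1.9132e+5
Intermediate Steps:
h(l) = 1 (h(l) = 0 + 1 = 1)
p(Q) = (-13 + Q)/(-206 + Q) (p(Q) = (Q - 13)/(-206 + Q) = (-13 + Q)/(-206 + Q))
(h(184) + f) + p(276) = (1 - 191325) + (-13 + 276)/(-206 + 276) = -191324 + 263/70 = -13392417/70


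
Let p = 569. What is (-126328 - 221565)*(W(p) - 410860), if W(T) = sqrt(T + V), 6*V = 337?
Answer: 142935317980 - 3826823*sqrt(186)/6 ≈ 1.4293e+11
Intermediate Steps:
V = 337/6 (V = (1/6)*337 = 337/6 ≈ 56.167)
W(T) = sqrt(337/6 + T) (W(T) = sqrt(T + 337/6) = sqrt(337/6 + T))
(-126328 - 221565)*(W(p) - 410860) = (-126328 - 221565)*(sqrt(2022 + 36*569)/6 - 410860) = -347893*(sqrt(2022 + 20484)/6 - 410860) = -347893*(sqrt(22506)/6 - 410860) = -347893*((11*sqrt(186))/6 - 410860) = -347893*(11*sqrt(186)/6 - 410860) = -347893*(-410860 + 11*sqrt(186)/6) = 142935317980 - 3826823*sqrt(186)/6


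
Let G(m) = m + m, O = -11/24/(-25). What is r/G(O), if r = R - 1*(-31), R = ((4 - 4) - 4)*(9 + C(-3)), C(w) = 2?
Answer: -3900/11 ≈ -354.55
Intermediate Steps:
R = -44 (R = ((4 - 4) - 4)*(9 + 2) = (0 - 4)*11 = -4*11 = -44)
r = -13 (r = -44 - 1*(-31) = -44 + 31 = -13)
O = 11/600 (O = -11*1/24*(-1/25) = -11/24*(-1/25) = 11/600 ≈ 0.018333)
G(m) = 2*m
r/G(O) = -13/(2*(11/600)) = -13/11/300 = -13*300/11 = -3900/11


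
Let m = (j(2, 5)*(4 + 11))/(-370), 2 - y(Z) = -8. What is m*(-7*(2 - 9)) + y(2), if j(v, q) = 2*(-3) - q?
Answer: 2357/74 ≈ 31.851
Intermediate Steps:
y(Z) = 10 (y(Z) = 2 - 1*(-8) = 2 + 8 = 10)
j(v, q) = -6 - q
m = 33/74 (m = ((-6 - 1*5)*(4 + 11))/(-370) = ((-6 - 5)*15)*(-1/370) = -11*15*(-1/370) = -165*(-1/370) = 33/74 ≈ 0.44595)
m*(-7*(2 - 9)) + y(2) = 33*(-7*(2 - 9))/74 + 10 = 33*(-7*(-7))/74 + 10 = (33/74)*49 + 10 = 1617/74 + 10 = 2357/74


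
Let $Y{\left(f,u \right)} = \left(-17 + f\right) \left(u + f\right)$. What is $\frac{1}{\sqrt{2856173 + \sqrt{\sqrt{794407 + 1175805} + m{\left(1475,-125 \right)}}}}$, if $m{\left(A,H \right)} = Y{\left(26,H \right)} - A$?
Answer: $\frac{1}{\sqrt{2856173 + i \sqrt{2} \sqrt{1183 - \sqrt{492553}}}} \approx 0.00059171 - 3.0 \cdot 10^{-9} i$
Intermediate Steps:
$Y{\left(f,u \right)} = \left(-17 + f\right) \left(f + u\right)$
$m{\left(A,H \right)} = 234 - A + 9 H$ ($m{\left(A,H \right)} = \left(26^{2} - 442 - 17 H + 26 H\right) - A = \left(676 - 442 - 17 H + 26 H\right) - A = \left(234 + 9 H\right) - A = 234 - A + 9 H$)
$\frac{1}{\sqrt{2856173 + \sqrt{\sqrt{794407 + 1175805} + m{\left(1475,-125 \right)}}}} = \frac{1}{\sqrt{2856173 + \sqrt{\sqrt{794407 + 1175805} + \left(234 - 1475 + 9 \left(-125\right)\right)}}} = \frac{1}{\sqrt{2856173 + \sqrt{\sqrt{1970212} - 2366}}} = \frac{1}{\sqrt{2856173 + \sqrt{2 \sqrt{492553} - 2366}}} = \frac{1}{\sqrt{2856173 + \sqrt{-2366 + 2 \sqrt{492553}}}}$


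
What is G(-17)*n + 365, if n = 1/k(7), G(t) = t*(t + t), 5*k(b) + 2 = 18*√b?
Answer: 208035/566 + 13005*√7/566 ≈ 428.34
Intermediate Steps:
k(b) = -⅖ + 18*√b/5 (k(b) = -⅖ + (18*√b)/5 = -⅖ + 18*√b/5)
G(t) = 2*t² (G(t) = t*(2*t) = 2*t²)
n = 1/(-⅖ + 18*√7/5) ≈ 0.10959
G(-17)*n + 365 = (2*(-17)²)*(5/1132 + 45*√7/1132) + 365 = (2*289)*(5/1132 + 45*√7/1132) + 365 = 578*(5/1132 + 45*√7/1132) + 365 = (1445/566 + 13005*√7/566) + 365 = 208035/566 + 13005*√7/566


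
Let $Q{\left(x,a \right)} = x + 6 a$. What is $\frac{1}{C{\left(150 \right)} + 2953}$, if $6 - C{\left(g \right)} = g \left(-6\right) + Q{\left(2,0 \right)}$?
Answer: $\frac{1}{3857} \approx 0.00025927$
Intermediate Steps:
$C{\left(g \right)} = 4 + 6 g$ ($C{\left(g \right)} = 6 - \left(g \left(-6\right) + \left(2 + 6 \cdot 0\right)\right) = 6 - \left(- 6 g + \left(2 + 0\right)\right) = 6 - \left(- 6 g + 2\right) = 6 - \left(2 - 6 g\right) = 6 + \left(-2 + 6 g\right) = 4 + 6 g$)
$\frac{1}{C{\left(150 \right)} + 2953} = \frac{1}{\left(4 + 6 \cdot 150\right) + 2953} = \frac{1}{\left(4 + 900\right) + 2953} = \frac{1}{904 + 2953} = \frac{1}{3857}$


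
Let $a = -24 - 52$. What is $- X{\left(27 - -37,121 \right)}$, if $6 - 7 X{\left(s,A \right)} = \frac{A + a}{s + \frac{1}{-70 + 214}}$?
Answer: $- \frac{48822}{64519} \approx -0.75671$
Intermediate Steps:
$a = -76$ ($a = -24 - 52 = -76$)
$X{\left(s,A \right)} = \frac{6}{7} - \frac{-76 + A}{7 \left(\frac{1}{144} + s\right)}$ ($X{\left(s,A \right)} = \frac{6}{7} - \frac{\left(A - 76\right) \frac{1}{s + \frac{1}{-70 + 214}}}{7} = \frac{6}{7} - \frac{\left(-76 + A\right) \frac{1}{s + \frac{1}{144}}}{7} = \frac{6}{7} - \frac{\left(-76 + A\right) \frac{1}{\frac{1}{144} + s}}{7} = \frac{6}{7} - \frac{\frac{1}{\frac{1}{144} + s} \left(-76 + A\right)}{7} = \frac{6}{7} - \frac{-76 + A}{7 \left(\frac{1}{144} + s\right)}$)
$- X{\left(27 - -37,121 \right)} = - \frac{6 \left(1825 - 2904 + 144 \left(27 - -37\right)\right)}{7 \left(1 + 144 \left(27 - -37\right)\right)} = - \frac{6 \left(1825 - 2904 + 144 \left(27 + 37\right)\right)}{7 \left(1 + 144 \left(27 + 37\right)\right)} = - \frac{6 \left(1825 - 2904 + 144 \cdot 64\right)}{7 \left(1 + 144 \cdot 64\right)} = - \frac{6 \left(1825 - 2904 + 9216\right)}{7 \left(1 + 9216\right)} = - \frac{6 \cdot 8137}{7 \cdot 9217} = \left(-1\right) \frac{48822}{64519} = - \frac{48822}{64519}$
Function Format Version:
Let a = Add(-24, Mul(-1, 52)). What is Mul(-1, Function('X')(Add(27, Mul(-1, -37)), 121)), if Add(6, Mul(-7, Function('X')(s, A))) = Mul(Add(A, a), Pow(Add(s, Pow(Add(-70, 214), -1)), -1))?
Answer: Rational(-48822, 64519) ≈ -0.75671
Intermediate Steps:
a = -76 (a = Add(-24, -52) = -76)
Function('X')(s, A) = Add(Rational(6, 7), Mul(Rational(-1, 7), Pow(Add(Rational(1, 144), s), -1), Add(-76, A))) (Function('X')(s, A) = Add(Rational(6, 7), Mul(Rational(-1, 7), Mul(Add(A, -76), Pow(Add(s, Pow(Add(-70, 214), -1)), -1)))) = Add(Rational(6, 7), Mul(Rational(-1, 7), Mul(Add(-76, A), Pow(Add(s, Pow(144, -1)), -1)))) = Add(Rational(6, 7), Mul(Rational(-1, 7), Mul(Add(-76, A), Pow(Add(s, Rational(1, 144)), -1)))) = Add(Rational(6, 7), Mul(Rational(-1, 7), Mul(Add(-76, A), Pow(Add(Rational(1, 144), s), -1)))) = Add(Rational(6, 7), Mul(Rational(-1, 7), Mul(Pow(Add(Rational(1, 144), s), -1), Add(-76, A)))) = Add(Rational(6, 7), Mul(Rational(-1, 7), Pow(Add(Rational(1, 144), s), -1), Add(-76, A))))
Mul(-1, Function('X')(Add(27, Mul(-1, -37)), 121)) = Mul(-1, Mul(Rational(6, 7), Pow(Add(1, Mul(144, Add(27, Mul(-1, -37)))), -1), Add(1825, Mul(-24, 121), Mul(144, Add(27, Mul(-1, -37)))))) = Mul(-1, Mul(Rational(6, 7), Pow(Add(1, Mul(144, Add(27, 37))), -1), Add(1825, -2904, Mul(144, Add(27, 37))))) = Mul(-1, Mul(Rational(6, 7), Pow(Add(1, Mul(144, 64)), -1), Add(1825, -2904, Mul(144, 64)))) = Mul(-1, Mul(Rational(6, 7), Pow(Add(1, 9216), -1), Add(1825, -2904, 9216))) = Mul(-1, Mul(Rational(6, 7), Pow(9217, -1), 8137)) = Mul(-1, Mul(Rational(6, 7), Rational(1, 9217), 8137)) = Mul(-1, Rational(48822, 64519)) = Rational(-48822, 64519)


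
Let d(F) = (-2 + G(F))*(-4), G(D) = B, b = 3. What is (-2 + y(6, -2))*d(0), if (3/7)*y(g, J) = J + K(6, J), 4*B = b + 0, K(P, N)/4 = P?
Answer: 740/3 ≈ 246.67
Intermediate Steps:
K(P, N) = 4*P
B = ¾ (B = (3 + 0)/4 = (¼)*3 = ¾ ≈ 0.75000)
G(D) = ¾
y(g, J) = 56 + 7*J/3 (y(g, J) = 7*(J + 4*6)/3 = 7*(J + 24)/3 = 7*(24 + J)/3 = 56 + 7*J/3)
d(F) = 5 (d(F) = (-2 + ¾)*(-4) = -5/4*(-4) = 5)
(-2 + y(6, -2))*d(0) = (-2 + (56 + (7/3)*(-2)))*5 = (-2 + (56 - 14/3))*5 = (-2 + 154/3)*5 = (148/3)*5 = 740/3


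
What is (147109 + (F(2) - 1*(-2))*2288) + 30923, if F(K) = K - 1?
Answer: 184896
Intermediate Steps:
F(K) = -1 + K
(147109 + (F(2) - 1*(-2))*2288) + 30923 = (147109 + ((-1 + 2) - 1*(-2))*2288) + 30923 = (147109 + (1 + 2)*2288) + 30923 = (147109 + 3*2288) + 30923 = (147109 + 6864) + 30923 = 153973 + 30923 = 184896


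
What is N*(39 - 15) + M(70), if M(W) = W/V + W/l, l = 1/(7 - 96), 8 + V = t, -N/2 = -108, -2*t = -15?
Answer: -1186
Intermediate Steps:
t = 15/2 (t = -½*(-15) = 15/2 ≈ 7.5000)
N = 216 (N = -2*(-108) = 216)
V = -½ (V = -8 + 15/2 = -½ ≈ -0.50000)
l = -1/89 (l = 1/(-89) = -1/89 ≈ -0.011236)
M(W) = -91*W (M(W) = W/(-½) + W/(-1/89) = W*(-2) + W*(-89) = -2*W - 89*W = -91*W)
N*(39 - 15) + M(70) = 216*(39 - 15) - 91*70 = 216*24 - 6370 = 5184 - 6370 = -1186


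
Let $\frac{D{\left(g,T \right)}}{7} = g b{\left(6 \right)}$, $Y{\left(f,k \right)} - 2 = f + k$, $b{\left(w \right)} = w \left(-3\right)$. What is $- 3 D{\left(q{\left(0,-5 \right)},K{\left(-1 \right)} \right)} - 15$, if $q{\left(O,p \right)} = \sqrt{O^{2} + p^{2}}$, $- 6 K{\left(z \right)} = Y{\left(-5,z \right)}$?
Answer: $1875$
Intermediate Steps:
$b{\left(w \right)} = - 3 w$
$Y{\left(f,k \right)} = 2 + f + k$ ($Y{\left(f,k \right)} = 2 + \left(f + k\right) = 2 + f + k$)
$K{\left(z \right)} = \frac{1}{2} - \frac{z}{6}$ ($K{\left(z \right)} = - \frac{2 - 5 + z}{6} = - \frac{-3 + z}{6} = \frac{1}{2} - \frac{z}{6}$)
$D{\left(g,T \right)} = - 126 g$ ($D{\left(g,T \right)} = 7 g \left(\left(-3\right) 6\right) = 7 g \left(-18\right) = 7 \left(- 18 g\right) = - 126 g$)
$- 3 D{\left(q{\left(0,-5 \right)},K{\left(-1 \right)} \right)} - 15 = - 3 \left(- 126 \sqrt{0^{2} + \left(-5\right)^{2}}\right) - 15 = - 3 \left(- 126 \sqrt{0 + 25}\right) - 15 = - 3 \left(- 126 \sqrt{25}\right) - 15 = - 3 \left(\left(-126\right) 5\right) - 15 = \left(-3\right) \left(-630\right) - 15 = 1890 - 15 = 1875$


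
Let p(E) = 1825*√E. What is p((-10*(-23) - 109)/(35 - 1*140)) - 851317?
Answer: -851317 + 4015*I*√105/21 ≈ -8.5132e+5 + 1959.1*I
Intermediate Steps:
p((-10*(-23) - 109)/(35 - 1*140)) - 851317 = 1825*√((-10*(-23) - 109)/(35 - 1*140)) - 851317 = 1825*√((230 - 109)/(35 - 140)) - 851317 = 1825*√(121/(-105)) - 851317 = 1825*√(121*(-1/105)) - 851317 = 1825*√(-121/105) - 851317 = 1825*(11*I*√105/105) - 851317 = 4015*I*√105/21 - 851317 = -851317 + 4015*I*√105/21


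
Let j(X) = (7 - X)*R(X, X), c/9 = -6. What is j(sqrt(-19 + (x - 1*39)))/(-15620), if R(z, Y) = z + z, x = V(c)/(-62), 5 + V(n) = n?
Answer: -3537/484220 - 21*I*sqrt(24366)/484220 ≈ -0.0073045 - 0.0067697*I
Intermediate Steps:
c = -54 (c = 9*(-6) = -54)
V(n) = -5 + n
x = 59/62 (x = (-5 - 54)/(-62) = -59*(-1/62) = 59/62 ≈ 0.95161)
R(z, Y) = 2*z
j(X) = 2*X*(7 - X) (j(X) = (7 - X)*(2*X) = 2*X*(7 - X))
j(sqrt(-19 + (x - 1*39)))/(-15620) = (2*sqrt(-19 + (59/62 - 1*39))*(7 - sqrt(-19 + (59/62 - 1*39))))/(-15620) = (2*sqrt(-19 + (59/62 - 39))*(7 - sqrt(-19 + (59/62 - 39))))*(-1/15620) = (2*sqrt(-19 - 2359/62)*(7 - sqrt(-19 - 2359/62)))*(-1/15620) = (2*sqrt(-3537/62)*(7 - sqrt(-3537/62)))*(-1/15620) = (2*(3*I*sqrt(24366)/62)*(7 - 3*I*sqrt(24366)/62))*(-1/15620) = (3*I*sqrt(24366)*(7 - 3*I*sqrt(24366)/62)/31)*(-1/15620) = -3*I*sqrt(24366)*(7 - 3*I*sqrt(24366)/62)/484220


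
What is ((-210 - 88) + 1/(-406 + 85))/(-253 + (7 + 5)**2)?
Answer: 95659/34989 ≈ 2.7340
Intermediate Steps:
((-210 - 88) + 1/(-406 + 85))/(-253 + (7 + 5)**2) = (-298 + 1/(-321))/(-253 + 12**2) = (-298 - 1/321)/(-253 + 144) = -95659/321/(-109) = -95659/321*(-1/109) = 95659/34989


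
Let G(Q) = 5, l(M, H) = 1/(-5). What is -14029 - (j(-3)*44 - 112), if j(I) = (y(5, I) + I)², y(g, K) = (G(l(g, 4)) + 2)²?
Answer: -107021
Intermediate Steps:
l(M, H) = -⅕ (l(M, H) = 1*(-⅕) = -⅕)
y(g, K) = 49 (y(g, K) = (5 + 2)² = 7² = 49)
j(I) = (49 + I)²
-14029 - (j(-3)*44 - 112) = -14029 - ((49 - 3)²*44 - 112) = -14029 - (46²*44 - 112) = -14029 - (2116*44 - 112) = -14029 - (93104 - 112) = -14029 - 1*92992 = -14029 - 92992 = -107021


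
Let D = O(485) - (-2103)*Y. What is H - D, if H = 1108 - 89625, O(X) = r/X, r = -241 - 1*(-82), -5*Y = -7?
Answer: -44358523/485 ≈ -91461.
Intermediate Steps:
Y = 7/5 (Y = -⅕*(-7) = 7/5 ≈ 1.4000)
r = -159 (r = -241 + 82 = -159)
O(X) = -159/X
H = -88517
D = 1427778/485 (D = -159/485 - (-2103)*7/5 = -159*1/485 - 1*(-14721/5) = -159/485 + 14721/5 = 1427778/485 ≈ 2943.9)
H - D = -88517 - 1*1427778/485 = -88517 - 1427778/485 = -44358523/485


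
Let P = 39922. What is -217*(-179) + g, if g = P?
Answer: 78765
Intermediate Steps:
g = 39922
-217*(-179) + g = -217*(-179) + 39922 = 38843 + 39922 = 78765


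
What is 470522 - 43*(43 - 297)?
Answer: 481444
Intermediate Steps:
470522 - 43*(43 - 297) = 470522 - 43*(-254) = 470522 + 10922 = 481444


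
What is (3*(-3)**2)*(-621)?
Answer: -16767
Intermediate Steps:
(3*(-3)**2)*(-621) = (3*9)*(-621) = 27*(-621) = -16767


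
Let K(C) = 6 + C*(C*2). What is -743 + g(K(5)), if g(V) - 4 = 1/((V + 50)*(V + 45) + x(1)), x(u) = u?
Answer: -7912472/10707 ≈ -739.00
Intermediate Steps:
K(C) = 6 + 2*C² (K(C) = 6 + C*(2*C) = 6 + 2*C²)
g(V) = 4 + 1/(1 + (45 + V)*(50 + V)) (g(V) = 4 + 1/((V + 50)*(V + 45) + 1) = 4 + 1/((50 + V)*(45 + V) + 1) = 4 + 1/((45 + V)*(50 + V) + 1) = 4 + 1/(1 + (45 + V)*(50 + V)))
-743 + g(K(5)) = -743 + (9005 + 4*(6 + 2*5²)² + 380*(6 + 2*5²))/(2251 + (6 + 2*5²)² + 95*(6 + 2*5²)) = -743 + (9005 + 4*(6 + 2*25)² + 380*(6 + 2*25))/(2251 + (6 + 2*25)² + 95*(6 + 2*25)) = -743 + (9005 + 4*(6 + 50)² + 380*(6 + 50))/(2251 + (6 + 50)² + 95*(6 + 50)) = -743 + (9005 + 4*56² + 380*56)/(2251 + 56² + 95*56) = -743 + (9005 + 4*3136 + 21280)/(2251 + 3136 + 5320) = -743 + (9005 + 12544 + 21280)/10707 = -743 + (1/10707)*42829 = -743 + 42829/10707 = -7912472/10707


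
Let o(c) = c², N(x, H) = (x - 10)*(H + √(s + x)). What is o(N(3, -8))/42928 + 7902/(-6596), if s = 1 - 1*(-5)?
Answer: -82784239/70788272 ≈ -1.1695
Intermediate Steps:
s = 6 (s = 1 + 5 = 6)
N(x, H) = (-10 + x)*(H + √(6 + x)) (N(x, H) = (x - 10)*(H + √(6 + x)) = (-10 + x)*(H + √(6 + x)))
o(N(3, -8))/42928 + 7902/(-6596) = (-10*(-8) - 10*√(6 + 3) - 8*3 + 3*√(6 + 3))²/42928 + 7902/(-6596) = (80 - 10*√9 - 24 + 3*√9)²*(1/42928) + 7902*(-1/6596) = (80 - 10*3 - 24 + 3*3)²*(1/42928) - 3951/3298 = (80 - 30 - 24 + 9)²*(1/42928) - 3951/3298 = 35²*(1/42928) - 3951/3298 = 1225*(1/42928) - 3951/3298 = 1225/42928 - 3951/3298 = -82784239/70788272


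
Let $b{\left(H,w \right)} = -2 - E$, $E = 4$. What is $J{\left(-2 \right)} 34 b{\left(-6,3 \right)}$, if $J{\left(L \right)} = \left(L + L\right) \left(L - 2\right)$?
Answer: $-3264$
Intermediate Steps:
$b{\left(H,w \right)} = -6$ ($b{\left(H,w \right)} = -2 - 4 = -6$)
$J{\left(L \right)} = 2 L \left(-2 + L\right)$
$J{\left(-2 \right)} 34 b{\left(-6,3 \right)} = 2 \left(-2\right) \left(-2 - 2\right) 34 \left(-6\right) = 2 \left(-2\right) \left(-4\right) 34 \left(-6\right) = 16 \cdot 34 \left(-6\right) = 544 \left(-6\right) = -3264$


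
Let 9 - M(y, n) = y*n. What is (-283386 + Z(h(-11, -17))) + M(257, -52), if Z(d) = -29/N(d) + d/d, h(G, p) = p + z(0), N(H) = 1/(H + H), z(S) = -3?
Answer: -268852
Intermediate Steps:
M(y, n) = 9 - n*y (M(y, n) = 9 - y*n = 9 - n*y)
N(H) = 1/(2*H)
h(G, p) = -3 + p (h(G, p) = p - 3 = -3 + p)
Z(d) = 1 - 58*d (Z(d) = -29*2*d + d/d = -58*d + 1 = 1 - 58*d)
(-283386 + Z(h(-11, -17))) + M(257, -52) = (-283386 + (1 - 58*(-3 - 17))) + (9 - 1*(-52)*257) = (-283386 + (1 - 58*(-20))) + (9 + 13364) = (-283386 + (1 + 1160)) + 13373 = (-283386 + 1161) + 13373 = -282225 + 13373 = -268852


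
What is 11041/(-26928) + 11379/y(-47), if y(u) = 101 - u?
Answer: 76194911/996336 ≈ 76.475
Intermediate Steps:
11041/(-26928) + 11379/y(-47) = 11041/(-26928) + 11379/(101 - 1*(-47)) = 11041*(-1/26928) + 11379/(101 + 47) = -11041/26928 + 11379/148 = 76194911/996336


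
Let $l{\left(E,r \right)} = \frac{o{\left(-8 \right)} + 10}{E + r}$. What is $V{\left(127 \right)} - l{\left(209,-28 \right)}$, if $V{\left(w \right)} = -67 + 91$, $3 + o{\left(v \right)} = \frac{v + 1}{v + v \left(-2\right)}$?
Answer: $\frac{34703}{1448} \approx 23.966$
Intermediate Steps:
$o{\left(v \right)} = -3 - \frac{1 + v}{v}$ ($o{\left(v \right)} = -3 + \frac{v + 1}{v + v \left(-2\right)} = -3 + \frac{1 + v}{v - 2 v} = -3 + \frac{1 + v}{\left(-1\right) v} = -3 + \left(1 + v\right) \left(- \frac{1}{v}\right) = -3 - \frac{1 + v}{v}$)
$V{\left(w \right)} = 24$
$l{\left(E,r \right)} = \frac{49}{8 \left(E + r\right)}$ ($l{\left(E,r \right)} = \frac{\left(-4 - \frac{1}{-8}\right) + 10}{E + r} = \frac{\left(-4 - - \frac{1}{8}\right) + 10}{E + r} = \frac{\left(-4 + \frac{1}{8}\right) + 10}{E + r} = \frac{- \frac{31}{8} + 10}{E + r} = \frac{49}{8 \left(E + r\right)}$)
$V{\left(127 \right)} - l{\left(209,-28 \right)} = 24 - \frac{49}{8 \left(209 - 28\right)} = 24 - \frac{49}{8 \cdot 181} = 24 - \frac{49}{8} \cdot \frac{1}{181} = 24 - \frac{49}{1448} = \frac{34703}{1448}$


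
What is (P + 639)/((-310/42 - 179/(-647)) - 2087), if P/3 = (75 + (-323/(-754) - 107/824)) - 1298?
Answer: 12785166306423/8838741731560 ≈ 1.4465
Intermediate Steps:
P = -1139489301/310648 (P = 3*((75 + (-323/(-754) - 107/824)) - 1298) = 3*((75 + (-323*(-1/754) - 107*1/824)) - 1298) = 3*((75 + (323/754 - 107/824)) - 1298) = 3*((75 + 92737/310648) - 1298) = 3*(23391337/310648 - 1298) = 3*(-379829767/310648) = -1139489301/310648 ≈ -3668.1)
(P + 639)/((-310/42 - 179/(-647)) - 2087) = (-1139489301/310648 + 639)/((-310/42 - 179/(-647)) - 2087) = -940985229/(310648*((-310*1/42 - 179*(-1/647)) - 2087)) = -940985229/(310648*((-155/21 + 179/647) - 2087)) = -940985229/(310648*(-96526/13587 - 2087)) = -940985229/(310648*(-28452595/13587)) = -940985229/310648*(-13587/28452595) = 12785166306423/8838741731560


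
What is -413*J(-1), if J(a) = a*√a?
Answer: 413*I ≈ 413.0*I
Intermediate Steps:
J(a) = a^(3/2)
-413*J(-1) = -(-413)*I = 413*I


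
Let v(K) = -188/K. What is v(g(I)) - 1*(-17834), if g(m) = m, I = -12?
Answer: 53549/3 ≈ 17850.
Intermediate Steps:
v(g(I)) - 1*(-17834) = -188/(-12) - 1*(-17834) = -188*(-1/12) + 17834 = 47/3 + 17834 = 53549/3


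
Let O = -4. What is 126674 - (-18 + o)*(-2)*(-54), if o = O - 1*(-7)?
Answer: 128294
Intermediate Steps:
o = 3 (o = -4 - 1*(-7) = -4 + 7 = 3)
126674 - (-18 + o)*(-2)*(-54) = 126674 - (-18 + 3)*(-2)*(-54) = 126674 - (-15*(-2))*(-54) = 126674 - 30*(-54) = 126674 - 1*(-1620) = 126674 + 1620 = 128294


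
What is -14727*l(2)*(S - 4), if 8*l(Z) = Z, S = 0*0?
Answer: 14727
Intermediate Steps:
S = 0
l(Z) = Z/8
-14727*l(2)*(S - 4) = -14727*(⅛)*2*(0 - 4) = -14727*(-4)/4 = -14727*(-1) = 14727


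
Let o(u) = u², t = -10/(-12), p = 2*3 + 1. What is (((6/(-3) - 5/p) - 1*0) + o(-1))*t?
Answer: -10/7 ≈ -1.4286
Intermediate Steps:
p = 7 (p = 6 + 1 = 7)
t = ⅚ (t = -10*(-1/12) = ⅚ ≈ 0.83333)
(((6/(-3) - 5/p) - 1*0) + o(-1))*t = (((6/(-3) - 5/7) - 1*0) + (-1)²)*(⅚) = (((6*(-⅓) - 5*⅐) + 0) + 1)*(⅚) = (((-2 - 5/7) + 0) + 1)*(⅚) = ((-19/7 + 0) + 1)*(⅚) = (-19/7 + 1)*(⅚) = -12/7*⅚ = -10/7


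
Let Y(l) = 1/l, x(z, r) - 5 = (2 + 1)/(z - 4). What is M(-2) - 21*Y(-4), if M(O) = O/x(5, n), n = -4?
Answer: 5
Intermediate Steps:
x(z, r) = 5 + 3/(-4 + z) (x(z, r) = 5 + (2 + 1)/(z - 4) = 5 + 3/(-4 + z))
Y(l) = 1/l
M(O) = O/8 (M(O) = O/(((-17 + 5*5)/(-4 + 5))) = O/(((-17 + 25)/1)) = O/((1*8)) = O/8)
M(-2) - 21*Y(-4) = (⅛)*(-2) - 21/(-4) = -¼ - 21*(-¼) = -¼ + 21/4 = 5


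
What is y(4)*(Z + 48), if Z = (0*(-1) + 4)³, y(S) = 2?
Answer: 224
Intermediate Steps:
Z = 64 (Z = (0 + 4)³ = 4³ = 64)
y(4)*(Z + 48) = 2*(64 + 48) = 2*112 = 224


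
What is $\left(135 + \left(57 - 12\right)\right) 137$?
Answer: $24660$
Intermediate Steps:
$\left(135 + \left(57 - 12\right)\right) 137 = \left(135 + 45\right) 137 = 180 \cdot 137 = 24660$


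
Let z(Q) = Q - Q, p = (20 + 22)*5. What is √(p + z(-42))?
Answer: √210 ≈ 14.491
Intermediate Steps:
p = 210 (p = 42*5 = 210)
z(Q) = 0
√(p + z(-42)) = √(210 + 0) = √210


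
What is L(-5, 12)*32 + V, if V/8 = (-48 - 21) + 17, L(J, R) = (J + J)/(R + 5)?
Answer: -7392/17 ≈ -434.82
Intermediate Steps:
L(J, R) = 2*J/(5 + R) (L(J, R) = (2*J)/(5 + R) = 2*J/(5 + R))
V = -416 (V = 8*((-48 - 21) + 17) = 8*(-69 + 17) = 8*(-52) = -416)
L(-5, 12)*32 + V = (2*(-5)/(5 + 12))*32 - 416 = (2*(-5)/17)*32 - 416 = (2*(-5)*(1/17))*32 - 416 = -10/17*32 - 416 = -320/17 - 416 = -7392/17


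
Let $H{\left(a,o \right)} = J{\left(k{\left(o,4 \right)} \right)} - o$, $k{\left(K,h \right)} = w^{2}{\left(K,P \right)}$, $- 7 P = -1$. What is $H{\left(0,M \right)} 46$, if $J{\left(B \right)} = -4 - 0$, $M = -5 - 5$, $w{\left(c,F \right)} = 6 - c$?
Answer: $276$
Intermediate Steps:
$P = \frac{1}{7}$ ($P = \left(- \frac{1}{7}\right) \left(-1\right) = \frac{1}{7} \approx 0.14286$)
$k{\left(K,h \right)} = \left(6 - K\right)^{2}$
$M = -10$
$J{\left(B \right)} = -4$ ($J{\left(B \right)} = -4 + 0 = -4$)
$H{\left(a,o \right)} = -4 - o$
$H{\left(0,M \right)} 46 = \left(-4 - -10\right) 46 = \left(-4 + 10\right) 46 = 6 \cdot 46 = 276$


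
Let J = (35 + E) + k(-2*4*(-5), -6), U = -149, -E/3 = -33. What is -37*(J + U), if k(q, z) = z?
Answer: 777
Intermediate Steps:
E = 99 (E = -3*(-33) = 99)
J = 128 (J = (35 + 99) - 6 = 134 - 6 = 128)
-37*(J + U) = -37*(128 - 149) = -37*(-21) = 777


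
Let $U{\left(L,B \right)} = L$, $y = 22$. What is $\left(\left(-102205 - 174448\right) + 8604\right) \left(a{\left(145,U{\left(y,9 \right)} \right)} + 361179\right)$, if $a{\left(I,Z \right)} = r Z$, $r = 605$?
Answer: $-100381401961$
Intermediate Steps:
$a{\left(I,Z \right)} = 605 Z$
$\left(\left(-102205 - 174448\right) + 8604\right) \left(a{\left(145,U{\left(y,9 \right)} \right)} + 361179\right) = \left(\left(-102205 - 174448\right) + 8604\right) \left(605 \cdot 22 + 361179\right) = \left(-276653 + 8604\right) \left(13310 + 361179\right) = \left(-268049\right) 374489 = -100381401961$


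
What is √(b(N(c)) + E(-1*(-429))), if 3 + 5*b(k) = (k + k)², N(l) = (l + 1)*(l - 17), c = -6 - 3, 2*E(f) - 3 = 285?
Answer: √868865/5 ≈ 186.43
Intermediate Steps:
E(f) = 144 (E(f) = 3/2 + (½)*285 = 3/2 + 285/2 = 144)
c = -9
N(l) = (1 + l)*(-17 + l)
b(k) = -⅗ + 4*k²/5 (b(k) = -⅗ + (k + k)²/5 = -⅗ + (2*k)²/5 = -⅗ + (4*k²)/5 = -⅗ + 4*k²/5)
√(b(N(c)) + E(-1*(-429))) = √((-⅗ + 4*(-17 + (-9)² - 16*(-9))²/5) + 144) = √((-⅗ + 4*(-17 + 81 + 144)²/5) + 144) = √((-⅗ + (⅘)*208²) + 144) = √((-⅗ + (⅘)*43264) + 144) = √((-⅗ + 173056/5) + 144) = √(173053/5 + 144) = √(173773/5) = √868865/5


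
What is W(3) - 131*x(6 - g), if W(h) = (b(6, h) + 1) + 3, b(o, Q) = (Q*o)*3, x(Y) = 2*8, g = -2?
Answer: -2038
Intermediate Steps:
x(Y) = 16
b(o, Q) = 3*Q*o
W(h) = 4 + 18*h (W(h) = (3*h*6 + 1) + 3 = (18*h + 1) + 3 = (1 + 18*h) + 3 = 4 + 18*h)
W(3) - 131*x(6 - g) = (4 + 18*3) - 131*16 = (4 + 54) - 2096 = 58 - 2096 = -2038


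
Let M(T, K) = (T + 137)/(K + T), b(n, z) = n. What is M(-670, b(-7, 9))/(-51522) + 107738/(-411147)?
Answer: -1252721010041/4780323117306 ≈ -0.26206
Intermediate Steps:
M(T, K) = (137 + T)/(K + T)
M(-670, b(-7, 9))/(-51522) + 107738/(-411147) = ((137 - 670)/(-7 - 670))/(-51522) + 107738/(-411147) = (-533/(-677))*(-1/51522) + 107738*(-1/411147) = -1/677*(-533)*(-1/51522) - 107738/411147 = (533/677)*(-1/51522) - 107738/411147 = -533/34880394 - 107738/411147 = -1252721010041/4780323117306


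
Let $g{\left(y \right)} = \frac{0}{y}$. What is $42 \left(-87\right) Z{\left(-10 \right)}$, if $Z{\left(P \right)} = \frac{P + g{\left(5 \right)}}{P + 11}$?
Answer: $36540$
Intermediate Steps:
$g{\left(y \right)} = 0$
$Z{\left(P \right)} = \frac{P}{11 + P}$ ($Z{\left(P \right)} = \frac{P + 0}{P + 11} = \frac{P}{11 + P}$)
$42 \left(-87\right) Z{\left(-10 \right)} = 42 \left(-87\right) \left(- \frac{10}{11 - 10}\right) = - 3654 \left(- \frac{10}{1}\right) = - 3654 \left(\left(-10\right) 1\right) = \left(-3654\right) \left(-10\right) = 36540$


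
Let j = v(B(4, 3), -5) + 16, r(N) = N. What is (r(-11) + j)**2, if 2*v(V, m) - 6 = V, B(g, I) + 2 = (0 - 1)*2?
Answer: 36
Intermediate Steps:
B(g, I) = -4 (B(g, I) = -2 + (0 - 1)*2 = -2 - 1*2 = -2 - 2 = -4)
v(V, m) = 3 + V/2
j = 17 (j = (3 + (1/2)*(-4)) + 16 = (3 - 2) + 16 = 1 + 16 = 17)
(r(-11) + j)**2 = (-11 + 17)**2 = 6**2 = 36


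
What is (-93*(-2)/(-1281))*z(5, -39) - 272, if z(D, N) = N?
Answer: -113726/427 ≈ -266.34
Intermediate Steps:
(-93*(-2)/(-1281))*z(5, -39) - 272 = (-93*(-2)/(-1281))*(-39) - 272 = (186*(-1/1281))*(-39) - 272 = -62/427*(-39) - 272 = 2418/427 - 272 = -113726/427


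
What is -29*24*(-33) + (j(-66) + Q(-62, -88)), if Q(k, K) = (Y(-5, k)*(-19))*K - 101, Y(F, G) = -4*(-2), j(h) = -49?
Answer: 36194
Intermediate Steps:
Y(F, G) = 8
Q(k, K) = -101 - 152*K (Q(k, K) = (8*(-19))*K - 101 = -152*K - 101 = -101 - 152*K)
-29*24*(-33) + (j(-66) + Q(-62, -88)) = -29*24*(-33) + (-49 + (-101 - 152*(-88))) = -696*(-33) + (-49 + (-101 + 13376)) = 22968 + (-49 + 13275) = 22968 + 13226 = 36194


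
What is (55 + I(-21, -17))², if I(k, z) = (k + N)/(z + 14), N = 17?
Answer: 28561/9 ≈ 3173.4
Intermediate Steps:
I(k, z) = (17 + k)/(14 + z) (I(k, z) = (k + 17)/(z + 14) = (17 + k)/(14 + z))
(55 + I(-21, -17))² = (55 + (17 - 21)/(14 - 17))² = (55 - 4/(-3))² = (55 - ⅓*(-4))² = (55 + 4/3)² = (169/3)² = 28561/9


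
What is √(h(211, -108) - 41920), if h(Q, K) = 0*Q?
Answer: 8*I*√655 ≈ 204.74*I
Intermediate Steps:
h(Q, K) = 0
√(h(211, -108) - 41920) = √(0 - 41920) = √(-41920) = 8*I*√655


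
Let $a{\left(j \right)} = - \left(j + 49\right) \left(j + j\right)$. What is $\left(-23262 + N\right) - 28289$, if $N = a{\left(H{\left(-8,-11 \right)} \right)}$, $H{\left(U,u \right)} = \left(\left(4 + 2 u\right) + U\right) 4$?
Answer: $-62991$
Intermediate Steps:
$H{\left(U,u \right)} = 16 + 4 U + 8 u$ ($H{\left(U,u \right)} = \left(4 + U + 2 u\right) 4 = 16 + 4 U + 8 u$)
$a{\left(j \right)} = - 2 j \left(49 + j\right)$ ($a{\left(j \right)} = - \left(49 + j\right) 2 j = - 2 j \left(49 + j\right)$)
$N = -11440$ ($N = - 2 \left(16 + 4 \left(-8\right) + 8 \left(-11\right)\right) \left(49 + \left(16 + 4 \left(-8\right) + 8 \left(-11\right)\right)\right) = - 2 \left(16 - 32 - 88\right) \left(49 - 104\right) = \left(-2\right) \left(-104\right) \left(49 - 104\right) = \left(-2\right) \left(-104\right) \left(-55\right) = -11440$)
$\left(-23262 + N\right) - 28289 = \left(-23262 - 11440\right) - 28289 = -34702 - 28289 = -62991$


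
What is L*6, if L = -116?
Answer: -696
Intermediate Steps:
L*6 = -116*6 = -696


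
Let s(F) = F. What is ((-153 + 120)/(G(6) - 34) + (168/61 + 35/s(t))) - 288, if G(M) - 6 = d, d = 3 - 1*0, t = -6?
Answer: -2651297/9150 ≈ -289.76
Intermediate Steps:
d = 3 (d = 3 + 0 = 3)
G(M) = 9 (G(M) = 6 + 3 = 9)
((-153 + 120)/(G(6) - 34) + (168/61 + 35/s(t))) - 288 = ((-153 + 120)/(9 - 34) + (168/61 + 35/(-6))) - 288 = (-33/(-25) + (168*(1/61) + 35*(-⅙))) - 288 = (-33*(-1/25) + (168/61 - 35/6)) - 288 = (33/25 - 1127/366) - 288 = -16097/9150 - 288 = -2651297/9150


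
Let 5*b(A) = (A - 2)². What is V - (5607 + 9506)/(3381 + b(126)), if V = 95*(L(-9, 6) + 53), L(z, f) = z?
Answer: 134859015/32281 ≈ 4177.7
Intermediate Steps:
b(A) = (-2 + A)²/5 (b(A) = (A - 2)²/5 = (-2 + A)²/5)
V = 4180 (V = 95*(-9 + 53) = 95*44 = 4180)
V - (5607 + 9506)/(3381 + b(126)) = 4180 - (5607 + 9506)/(3381 + (-2 + 126)²/5) = 4180 - 15113/(3381 + (⅕)*124²) = 4180 - 15113/(3381 + (⅕)*15376) = 4180 - 15113/(3381 + 15376/5) = 4180 - 15113/32281/5 = 4180 - 15113*5/32281 = 4180 - 1*75565/32281 = 4180 - 75565/32281 = 134859015/32281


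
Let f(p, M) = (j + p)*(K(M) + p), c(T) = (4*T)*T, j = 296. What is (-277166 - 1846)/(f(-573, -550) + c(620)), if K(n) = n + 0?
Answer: -279012/1848671 ≈ -0.15093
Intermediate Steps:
K(n) = n
c(T) = 4*T**2
f(p, M) = (296 + p)*(M + p)
(-277166 - 1846)/(f(-573, -550) + c(620)) = (-277166 - 1846)/(((-573)**2 + 296*(-550) + 296*(-573) - 550*(-573)) + 4*620**2) = -279012/((328329 - 162800 - 169608 + 315150) + 4*384400) = -279012/(311071 + 1537600) = -279012/1848671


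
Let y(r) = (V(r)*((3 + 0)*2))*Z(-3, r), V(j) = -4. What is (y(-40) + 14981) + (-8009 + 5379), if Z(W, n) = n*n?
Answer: -26049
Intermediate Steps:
Z(W, n) = n²
y(r) = -24*r² (y(r) = (-4*(3 + 0)*2)*r² = (-12*2)*r² = (-4*6)*r² = -24*r²)
(y(-40) + 14981) + (-8009 + 5379) = (-24*(-40)² + 14981) + (-8009 + 5379) = (-24*1600 + 14981) - 2630 = (-38400 + 14981) - 2630 = -23419 - 2630 = -26049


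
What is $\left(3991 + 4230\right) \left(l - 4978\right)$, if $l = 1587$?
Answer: $-27877411$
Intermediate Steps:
$\left(3991 + 4230\right) \left(l - 4978\right) = \left(3991 + 4230\right) \left(1587 - 4978\right) = 8221 \left(-3391\right) = -27877411$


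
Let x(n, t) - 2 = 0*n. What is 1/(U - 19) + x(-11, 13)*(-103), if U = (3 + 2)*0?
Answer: -3915/19 ≈ -206.05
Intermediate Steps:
U = 0 (U = 5*0 = 0)
x(n, t) = 2 (x(n, t) = 2 + 0*n = 2 + 0 = 2)
1/(U - 19) + x(-11, 13)*(-103) = 1/(0 - 19) + 2*(-103) = 1/(-19) - 206 = -1/19 - 206 = -3915/19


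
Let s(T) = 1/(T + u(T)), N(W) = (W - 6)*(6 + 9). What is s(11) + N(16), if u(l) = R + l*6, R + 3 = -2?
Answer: 10801/72 ≈ 150.01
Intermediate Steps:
R = -5 (R = -3 - 2 = -5)
N(W) = -90 + 15*W (N(W) = (-6 + W)*15 = -90 + 15*W)
u(l) = -5 + 6*l (u(l) = -5 + l*6 = -5 + 6*l)
s(T) = 1/(-5 + 7*T) (s(T) = 1/(T + (-5 + 6*T)) = 1/(-5 + 7*T))
s(11) + N(16) = 1/(-5 + 7*11) + (-90 + 15*16) = 1/(-5 + 77) + (-90 + 240) = 1/72 + 150 = 10801/72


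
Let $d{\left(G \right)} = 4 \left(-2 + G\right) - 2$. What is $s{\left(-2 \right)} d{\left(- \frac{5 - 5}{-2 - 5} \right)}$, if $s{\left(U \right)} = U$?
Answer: $20$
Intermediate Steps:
$d{\left(G \right)} = -10 + 4 G$ ($d{\left(G \right)} = \left(-8 + 4 G\right) - 2 = -10 + 4 G$)
$s{\left(-2 \right)} d{\left(- \frac{5 - 5}{-2 - 5} \right)} = - 2 \left(-10 + 4 \left(- \frac{5 - 5}{-2 - 5}\right)\right) = - 2 \left(-10 + 4 \left(- \frac{0}{-7}\right)\right) = - 2 \left(-10 + 4 \left(- \frac{0 \left(-1\right)}{7}\right)\right) = - 2 \left(-10 + 4 \left(\left(-1\right) 0\right)\right) = - 2 \left(-10 + 4 \cdot 0\right) = - 2 \left(-10 + 0\right) = \left(-2\right) \left(-10\right) = 20$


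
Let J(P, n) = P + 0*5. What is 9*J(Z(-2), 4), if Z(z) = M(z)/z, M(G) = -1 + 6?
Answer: -45/2 ≈ -22.500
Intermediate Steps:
M(G) = 5
Z(z) = 5/z
J(P, n) = P (J(P, n) = P + 0 = P)
9*J(Z(-2), 4) = 9*(5/(-2)) = 9*(5*(-½)) = 9*(-5/2) = -45/2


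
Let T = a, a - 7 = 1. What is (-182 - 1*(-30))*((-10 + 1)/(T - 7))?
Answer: 1368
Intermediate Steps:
a = 8 (a = 7 + 1 = 8)
T = 8
(-182 - 1*(-30))*((-10 + 1)/(T - 7)) = (-182 - 1*(-30))*((-10 + 1)/(8 - 7)) = (-182 + 30)*(-9/1) = -(-1368) = -152*(-9) = 1368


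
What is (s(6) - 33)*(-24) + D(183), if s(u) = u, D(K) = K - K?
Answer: 648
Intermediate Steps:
D(K) = 0
(s(6) - 33)*(-24) + D(183) = (6 - 33)*(-24) + 0 = -27*(-24) + 0 = 648 + 0 = 648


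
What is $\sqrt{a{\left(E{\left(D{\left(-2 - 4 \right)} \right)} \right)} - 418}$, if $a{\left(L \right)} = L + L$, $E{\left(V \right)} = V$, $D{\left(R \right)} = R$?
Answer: $i \sqrt{430} \approx 20.736 i$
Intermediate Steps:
$a{\left(L \right)} = 2 L$
$\sqrt{a{\left(E{\left(D{\left(-2 - 4 \right)} \right)} \right)} - 418} = \sqrt{2 \left(-2 - 4\right) - 418} = \sqrt{2 \left(-6\right) - 418} = \sqrt{-12 - 418} = \sqrt{-430} = i \sqrt{430}$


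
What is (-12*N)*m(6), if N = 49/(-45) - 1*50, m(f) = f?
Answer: 18392/5 ≈ 3678.4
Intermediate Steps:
N = -2299/45 (N = 49*(-1/45) - 50 = -49/45 - 50 = -2299/45 ≈ -51.089)
(-12*N)*m(6) = -12*(-2299/45)*6 = (9196/15)*6 = 18392/5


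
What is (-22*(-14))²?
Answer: 94864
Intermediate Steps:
(-22*(-14))² = 308² = 94864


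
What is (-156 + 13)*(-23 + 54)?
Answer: -4433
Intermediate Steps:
(-156 + 13)*(-23 + 54) = -143*31 = -4433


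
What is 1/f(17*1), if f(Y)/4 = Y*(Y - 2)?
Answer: 1/1020 ≈ 0.00098039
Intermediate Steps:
f(Y) = 4*Y*(-2 + Y) (f(Y) = 4*(Y*(Y - 2)) = 4*(Y*(-2 + Y)) = 4*Y*(-2 + Y))
1/f(17*1) = 1/(4*(17*1)*(-2 + 17*1)) = 1/(4*17*(-2 + 17)) = 1/(4*17*15) = 1/1020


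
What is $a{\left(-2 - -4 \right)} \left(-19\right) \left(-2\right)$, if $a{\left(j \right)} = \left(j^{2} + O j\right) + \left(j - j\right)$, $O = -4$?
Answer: $-152$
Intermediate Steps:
$a{\left(j \right)} = j^{2} - 4 j$ ($a{\left(j \right)} = \left(j^{2} - 4 j\right) + \left(j - j\right) = \left(j^{2} - 4 j\right) + 0 = j^{2} - 4 j$)
$a{\left(-2 - -4 \right)} \left(-19\right) \left(-2\right) = \left(-2 - -4\right) \left(-4 - -2\right) \left(-19\right) \left(-2\right) = \left(-2 + 4\right) \left(-4 + \left(-2 + 4\right)\right) \left(-19\right) \left(-2\right) = 2 \left(-4 + 2\right) \left(-19\right) \left(-2\right) = 2 \left(-2\right) \left(-19\right) \left(-2\right) = \left(-4\right) \left(-19\right) \left(-2\right) = 76 \left(-2\right) = -152$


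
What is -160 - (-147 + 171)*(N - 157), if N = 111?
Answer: 944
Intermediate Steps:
-160 - (-147 + 171)*(N - 157) = -160 - (-147 + 171)*(111 - 157) = -160 - 24*(-46) = -160 - 1*(-1104) = -160 + 1104 = 944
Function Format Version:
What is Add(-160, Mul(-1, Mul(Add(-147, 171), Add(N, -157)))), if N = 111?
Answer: 944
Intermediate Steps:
Add(-160, Mul(-1, Mul(Add(-147, 171), Add(N, -157)))) = Add(-160, Mul(-1, Mul(Add(-147, 171), Add(111, -157)))) = Add(-160, Mul(-1, Mul(24, -46))) = Add(-160, Mul(-1, -1104)) = Add(-160, 1104) = 944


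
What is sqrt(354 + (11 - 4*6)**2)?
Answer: sqrt(523) ≈ 22.869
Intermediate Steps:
sqrt(354 + (11 - 4*6)**2) = sqrt(354 + (11 - 24)**2) = sqrt(354 + (-13)**2) = sqrt(354 + 169) = sqrt(523)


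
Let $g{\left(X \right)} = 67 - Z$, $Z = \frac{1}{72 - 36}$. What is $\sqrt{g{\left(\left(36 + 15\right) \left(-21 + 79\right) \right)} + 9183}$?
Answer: $\frac{\sqrt{332999}}{6} \approx 96.177$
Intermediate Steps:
$Z = \frac{1}{36} \approx 0.027778$
$g{\left(X \right)} = \frac{2411}{36}$ ($g{\left(X \right)} = 67 - \frac{1}{36} = \frac{2411}{36}$)
$\sqrt{g{\left(\left(36 + 15\right) \left(-21 + 79\right) \right)} + 9183} = \sqrt{\frac{2411}{36} + 9183} = \sqrt{\frac{332999}{36}} = \frac{\sqrt{332999}}{6}$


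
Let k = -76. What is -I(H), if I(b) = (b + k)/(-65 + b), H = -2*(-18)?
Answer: -40/29 ≈ -1.3793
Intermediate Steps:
H = 36
I(b) = (-76 + b)/(-65 + b) (I(b) = (b - 76)/(-65 + b) = (-76 + b)/(-65 + b))
-I(H) = -(-76 + 36)/(-65 + 36) = -(-40)/(-29) = -(-1)*(-40)/29 = -1*40/29 = -40/29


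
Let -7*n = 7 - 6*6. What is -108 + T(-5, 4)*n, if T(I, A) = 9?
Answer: -495/7 ≈ -70.714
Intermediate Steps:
n = 29/7 (n = -(7 - 6*6)/7 = -(7 - 36)/7 = -⅐*(-29) = 29/7 ≈ 4.1429)
-108 + T(-5, 4)*n = -108 + 9*(29/7) = -108 + 261/7 = -495/7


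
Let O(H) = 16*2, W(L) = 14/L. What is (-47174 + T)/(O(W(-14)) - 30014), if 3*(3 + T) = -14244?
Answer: 51925/29982 ≈ 1.7319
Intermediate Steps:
T = -4751 (T = -3 + (⅓)*(-14244) = -3 - 4748 = -4751)
O(H) = 32
(-47174 + T)/(O(W(-14)) - 30014) = (-47174 - 4751)/(32 - 30014) = -51925/(-29982) = -51925*(-1/29982) = 51925/29982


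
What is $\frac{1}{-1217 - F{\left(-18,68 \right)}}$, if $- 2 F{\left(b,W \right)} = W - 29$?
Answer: $- \frac{2}{2395} \approx -0.00083507$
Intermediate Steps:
$F{\left(b,W \right)} = \frac{29}{2} - \frac{W}{2}$ ($F{\left(b,W \right)} = - \frac{W - 29}{2} = - \frac{-29 + W}{2} = \frac{29}{2} - \frac{W}{2}$)
$\frac{1}{-1217 - F{\left(-18,68 \right)}} = \frac{1}{-1217 - \left(\frac{29}{2} - 34\right)} = \frac{1}{-1217 - - \frac{39}{2}} = \frac{1}{-1217 + \frac{39}{2}} = \frac{1}{- \frac{2395}{2}} = - \frac{2}{2395}$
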